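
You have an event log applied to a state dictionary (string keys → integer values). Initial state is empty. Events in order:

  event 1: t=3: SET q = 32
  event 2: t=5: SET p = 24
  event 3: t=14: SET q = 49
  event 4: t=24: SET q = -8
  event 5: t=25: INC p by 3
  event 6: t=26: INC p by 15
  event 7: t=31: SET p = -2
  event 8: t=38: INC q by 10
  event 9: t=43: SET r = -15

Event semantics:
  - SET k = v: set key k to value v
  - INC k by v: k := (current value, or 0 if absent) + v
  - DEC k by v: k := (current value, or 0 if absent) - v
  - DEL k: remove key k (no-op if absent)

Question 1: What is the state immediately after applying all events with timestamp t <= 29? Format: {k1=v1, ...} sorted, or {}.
Apply events with t <= 29 (6 events):
  after event 1 (t=3: SET q = 32): {q=32}
  after event 2 (t=5: SET p = 24): {p=24, q=32}
  after event 3 (t=14: SET q = 49): {p=24, q=49}
  after event 4 (t=24: SET q = -8): {p=24, q=-8}
  after event 5 (t=25: INC p by 3): {p=27, q=-8}
  after event 6 (t=26: INC p by 15): {p=42, q=-8}

Answer: {p=42, q=-8}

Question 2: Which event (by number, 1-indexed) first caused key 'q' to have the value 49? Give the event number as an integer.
Answer: 3

Derivation:
Looking for first event where q becomes 49:
  event 1: q = 32
  event 2: q = 32
  event 3: q 32 -> 49  <-- first match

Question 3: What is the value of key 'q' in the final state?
Answer: 2

Derivation:
Track key 'q' through all 9 events:
  event 1 (t=3: SET q = 32): q (absent) -> 32
  event 2 (t=5: SET p = 24): q unchanged
  event 3 (t=14: SET q = 49): q 32 -> 49
  event 4 (t=24: SET q = -8): q 49 -> -8
  event 5 (t=25: INC p by 3): q unchanged
  event 6 (t=26: INC p by 15): q unchanged
  event 7 (t=31: SET p = -2): q unchanged
  event 8 (t=38: INC q by 10): q -8 -> 2
  event 9 (t=43: SET r = -15): q unchanged
Final: q = 2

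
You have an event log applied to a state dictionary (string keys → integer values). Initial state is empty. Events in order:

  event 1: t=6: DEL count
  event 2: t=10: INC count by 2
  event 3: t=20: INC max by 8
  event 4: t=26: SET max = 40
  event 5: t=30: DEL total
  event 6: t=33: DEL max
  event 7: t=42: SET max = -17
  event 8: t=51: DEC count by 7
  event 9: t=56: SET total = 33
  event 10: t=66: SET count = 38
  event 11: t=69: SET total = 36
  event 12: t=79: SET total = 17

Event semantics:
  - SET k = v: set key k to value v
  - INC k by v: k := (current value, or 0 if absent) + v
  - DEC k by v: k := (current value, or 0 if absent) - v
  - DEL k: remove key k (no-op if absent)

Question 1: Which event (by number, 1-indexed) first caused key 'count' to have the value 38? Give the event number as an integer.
Answer: 10

Derivation:
Looking for first event where count becomes 38:
  event 2: count = 2
  event 3: count = 2
  event 4: count = 2
  event 5: count = 2
  event 6: count = 2
  event 7: count = 2
  event 8: count = -5
  event 9: count = -5
  event 10: count -5 -> 38  <-- first match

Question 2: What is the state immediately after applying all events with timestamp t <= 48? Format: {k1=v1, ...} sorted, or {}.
Apply events with t <= 48 (7 events):
  after event 1 (t=6: DEL count): {}
  after event 2 (t=10: INC count by 2): {count=2}
  after event 3 (t=20: INC max by 8): {count=2, max=8}
  after event 4 (t=26: SET max = 40): {count=2, max=40}
  after event 5 (t=30: DEL total): {count=2, max=40}
  after event 6 (t=33: DEL max): {count=2}
  after event 7 (t=42: SET max = -17): {count=2, max=-17}

Answer: {count=2, max=-17}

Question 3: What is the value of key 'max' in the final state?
Answer: -17

Derivation:
Track key 'max' through all 12 events:
  event 1 (t=6: DEL count): max unchanged
  event 2 (t=10: INC count by 2): max unchanged
  event 3 (t=20: INC max by 8): max (absent) -> 8
  event 4 (t=26: SET max = 40): max 8 -> 40
  event 5 (t=30: DEL total): max unchanged
  event 6 (t=33: DEL max): max 40 -> (absent)
  event 7 (t=42: SET max = -17): max (absent) -> -17
  event 8 (t=51: DEC count by 7): max unchanged
  event 9 (t=56: SET total = 33): max unchanged
  event 10 (t=66: SET count = 38): max unchanged
  event 11 (t=69: SET total = 36): max unchanged
  event 12 (t=79: SET total = 17): max unchanged
Final: max = -17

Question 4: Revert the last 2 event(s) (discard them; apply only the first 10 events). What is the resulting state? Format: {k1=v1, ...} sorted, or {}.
Answer: {count=38, max=-17, total=33}

Derivation:
Keep first 10 events (discard last 2):
  after event 1 (t=6: DEL count): {}
  after event 2 (t=10: INC count by 2): {count=2}
  after event 3 (t=20: INC max by 8): {count=2, max=8}
  after event 4 (t=26: SET max = 40): {count=2, max=40}
  after event 5 (t=30: DEL total): {count=2, max=40}
  after event 6 (t=33: DEL max): {count=2}
  after event 7 (t=42: SET max = -17): {count=2, max=-17}
  after event 8 (t=51: DEC count by 7): {count=-5, max=-17}
  after event 9 (t=56: SET total = 33): {count=-5, max=-17, total=33}
  after event 10 (t=66: SET count = 38): {count=38, max=-17, total=33}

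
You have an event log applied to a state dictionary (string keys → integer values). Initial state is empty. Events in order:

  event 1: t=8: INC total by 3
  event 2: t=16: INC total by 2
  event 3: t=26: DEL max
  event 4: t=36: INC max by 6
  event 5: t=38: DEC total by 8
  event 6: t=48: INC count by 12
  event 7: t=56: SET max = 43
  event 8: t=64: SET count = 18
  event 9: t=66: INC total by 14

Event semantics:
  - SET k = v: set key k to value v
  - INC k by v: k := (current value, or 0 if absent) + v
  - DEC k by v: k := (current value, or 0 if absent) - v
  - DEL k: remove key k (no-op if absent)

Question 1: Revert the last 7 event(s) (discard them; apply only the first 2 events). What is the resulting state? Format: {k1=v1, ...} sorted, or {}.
Keep first 2 events (discard last 7):
  after event 1 (t=8: INC total by 3): {total=3}
  after event 2 (t=16: INC total by 2): {total=5}

Answer: {total=5}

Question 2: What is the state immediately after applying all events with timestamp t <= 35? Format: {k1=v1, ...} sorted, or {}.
Apply events with t <= 35 (3 events):
  after event 1 (t=8: INC total by 3): {total=3}
  after event 2 (t=16: INC total by 2): {total=5}
  after event 3 (t=26: DEL max): {total=5}

Answer: {total=5}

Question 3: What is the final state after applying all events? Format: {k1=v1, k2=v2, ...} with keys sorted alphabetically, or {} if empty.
  after event 1 (t=8: INC total by 3): {total=3}
  after event 2 (t=16: INC total by 2): {total=5}
  after event 3 (t=26: DEL max): {total=5}
  after event 4 (t=36: INC max by 6): {max=6, total=5}
  after event 5 (t=38: DEC total by 8): {max=6, total=-3}
  after event 6 (t=48: INC count by 12): {count=12, max=6, total=-3}
  after event 7 (t=56: SET max = 43): {count=12, max=43, total=-3}
  after event 8 (t=64: SET count = 18): {count=18, max=43, total=-3}
  after event 9 (t=66: INC total by 14): {count=18, max=43, total=11}

Answer: {count=18, max=43, total=11}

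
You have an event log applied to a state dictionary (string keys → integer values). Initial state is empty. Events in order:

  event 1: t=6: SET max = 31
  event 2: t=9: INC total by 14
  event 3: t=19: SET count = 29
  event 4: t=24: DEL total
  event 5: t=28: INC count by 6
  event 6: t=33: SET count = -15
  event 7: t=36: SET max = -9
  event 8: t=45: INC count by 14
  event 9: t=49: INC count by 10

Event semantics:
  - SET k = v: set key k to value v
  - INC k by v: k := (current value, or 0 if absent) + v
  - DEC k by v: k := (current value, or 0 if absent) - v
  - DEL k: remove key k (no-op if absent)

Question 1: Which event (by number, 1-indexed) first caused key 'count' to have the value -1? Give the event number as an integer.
Answer: 8

Derivation:
Looking for first event where count becomes -1:
  event 3: count = 29
  event 4: count = 29
  event 5: count = 35
  event 6: count = -15
  event 7: count = -15
  event 8: count -15 -> -1  <-- first match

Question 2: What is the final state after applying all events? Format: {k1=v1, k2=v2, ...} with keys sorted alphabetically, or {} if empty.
Answer: {count=9, max=-9}

Derivation:
  after event 1 (t=6: SET max = 31): {max=31}
  after event 2 (t=9: INC total by 14): {max=31, total=14}
  after event 3 (t=19: SET count = 29): {count=29, max=31, total=14}
  after event 4 (t=24: DEL total): {count=29, max=31}
  after event 5 (t=28: INC count by 6): {count=35, max=31}
  after event 6 (t=33: SET count = -15): {count=-15, max=31}
  after event 7 (t=36: SET max = -9): {count=-15, max=-9}
  after event 8 (t=45: INC count by 14): {count=-1, max=-9}
  after event 9 (t=49: INC count by 10): {count=9, max=-9}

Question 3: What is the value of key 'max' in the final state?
Answer: -9

Derivation:
Track key 'max' through all 9 events:
  event 1 (t=6: SET max = 31): max (absent) -> 31
  event 2 (t=9: INC total by 14): max unchanged
  event 3 (t=19: SET count = 29): max unchanged
  event 4 (t=24: DEL total): max unchanged
  event 5 (t=28: INC count by 6): max unchanged
  event 6 (t=33: SET count = -15): max unchanged
  event 7 (t=36: SET max = -9): max 31 -> -9
  event 8 (t=45: INC count by 14): max unchanged
  event 9 (t=49: INC count by 10): max unchanged
Final: max = -9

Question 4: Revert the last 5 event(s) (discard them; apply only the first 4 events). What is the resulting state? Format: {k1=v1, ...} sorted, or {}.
Answer: {count=29, max=31}

Derivation:
Keep first 4 events (discard last 5):
  after event 1 (t=6: SET max = 31): {max=31}
  after event 2 (t=9: INC total by 14): {max=31, total=14}
  after event 3 (t=19: SET count = 29): {count=29, max=31, total=14}
  after event 4 (t=24: DEL total): {count=29, max=31}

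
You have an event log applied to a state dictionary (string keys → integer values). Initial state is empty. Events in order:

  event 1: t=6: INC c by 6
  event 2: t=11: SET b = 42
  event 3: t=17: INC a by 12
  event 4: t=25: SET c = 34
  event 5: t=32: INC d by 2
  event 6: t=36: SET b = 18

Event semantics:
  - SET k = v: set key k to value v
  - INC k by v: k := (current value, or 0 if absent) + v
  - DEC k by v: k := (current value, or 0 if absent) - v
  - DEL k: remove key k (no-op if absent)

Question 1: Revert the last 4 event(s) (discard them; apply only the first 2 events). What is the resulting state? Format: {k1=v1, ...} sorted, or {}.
Answer: {b=42, c=6}

Derivation:
Keep first 2 events (discard last 4):
  after event 1 (t=6: INC c by 6): {c=6}
  after event 2 (t=11: SET b = 42): {b=42, c=6}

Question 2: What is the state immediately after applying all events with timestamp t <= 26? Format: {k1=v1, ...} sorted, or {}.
Answer: {a=12, b=42, c=34}

Derivation:
Apply events with t <= 26 (4 events):
  after event 1 (t=6: INC c by 6): {c=6}
  after event 2 (t=11: SET b = 42): {b=42, c=6}
  after event 3 (t=17: INC a by 12): {a=12, b=42, c=6}
  after event 4 (t=25: SET c = 34): {a=12, b=42, c=34}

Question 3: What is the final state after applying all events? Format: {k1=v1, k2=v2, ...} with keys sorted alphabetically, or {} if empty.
Answer: {a=12, b=18, c=34, d=2}

Derivation:
  after event 1 (t=6: INC c by 6): {c=6}
  after event 2 (t=11: SET b = 42): {b=42, c=6}
  after event 3 (t=17: INC a by 12): {a=12, b=42, c=6}
  after event 4 (t=25: SET c = 34): {a=12, b=42, c=34}
  after event 5 (t=32: INC d by 2): {a=12, b=42, c=34, d=2}
  after event 6 (t=36: SET b = 18): {a=12, b=18, c=34, d=2}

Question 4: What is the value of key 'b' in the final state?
Answer: 18

Derivation:
Track key 'b' through all 6 events:
  event 1 (t=6: INC c by 6): b unchanged
  event 2 (t=11: SET b = 42): b (absent) -> 42
  event 3 (t=17: INC a by 12): b unchanged
  event 4 (t=25: SET c = 34): b unchanged
  event 5 (t=32: INC d by 2): b unchanged
  event 6 (t=36: SET b = 18): b 42 -> 18
Final: b = 18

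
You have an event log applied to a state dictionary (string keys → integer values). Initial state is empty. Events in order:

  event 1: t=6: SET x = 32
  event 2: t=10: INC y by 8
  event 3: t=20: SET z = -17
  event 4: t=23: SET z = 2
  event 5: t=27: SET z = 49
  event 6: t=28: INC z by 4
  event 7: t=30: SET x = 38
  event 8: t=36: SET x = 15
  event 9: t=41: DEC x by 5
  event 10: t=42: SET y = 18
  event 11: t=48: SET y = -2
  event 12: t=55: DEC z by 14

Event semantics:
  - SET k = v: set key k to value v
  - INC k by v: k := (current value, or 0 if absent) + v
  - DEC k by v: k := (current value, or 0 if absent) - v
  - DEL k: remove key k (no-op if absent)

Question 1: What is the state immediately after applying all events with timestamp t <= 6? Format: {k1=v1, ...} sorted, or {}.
Answer: {x=32}

Derivation:
Apply events with t <= 6 (1 events):
  after event 1 (t=6: SET x = 32): {x=32}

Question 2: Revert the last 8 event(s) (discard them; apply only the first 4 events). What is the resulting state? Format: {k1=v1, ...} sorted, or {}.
Keep first 4 events (discard last 8):
  after event 1 (t=6: SET x = 32): {x=32}
  after event 2 (t=10: INC y by 8): {x=32, y=8}
  after event 3 (t=20: SET z = -17): {x=32, y=8, z=-17}
  after event 4 (t=23: SET z = 2): {x=32, y=8, z=2}

Answer: {x=32, y=8, z=2}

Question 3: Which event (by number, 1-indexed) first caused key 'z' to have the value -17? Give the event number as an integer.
Answer: 3

Derivation:
Looking for first event where z becomes -17:
  event 3: z (absent) -> -17  <-- first match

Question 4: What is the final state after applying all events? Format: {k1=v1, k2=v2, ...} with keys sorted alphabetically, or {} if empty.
  after event 1 (t=6: SET x = 32): {x=32}
  after event 2 (t=10: INC y by 8): {x=32, y=8}
  after event 3 (t=20: SET z = -17): {x=32, y=8, z=-17}
  after event 4 (t=23: SET z = 2): {x=32, y=8, z=2}
  after event 5 (t=27: SET z = 49): {x=32, y=8, z=49}
  after event 6 (t=28: INC z by 4): {x=32, y=8, z=53}
  after event 7 (t=30: SET x = 38): {x=38, y=8, z=53}
  after event 8 (t=36: SET x = 15): {x=15, y=8, z=53}
  after event 9 (t=41: DEC x by 5): {x=10, y=8, z=53}
  after event 10 (t=42: SET y = 18): {x=10, y=18, z=53}
  after event 11 (t=48: SET y = -2): {x=10, y=-2, z=53}
  after event 12 (t=55: DEC z by 14): {x=10, y=-2, z=39}

Answer: {x=10, y=-2, z=39}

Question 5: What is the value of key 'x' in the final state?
Answer: 10

Derivation:
Track key 'x' through all 12 events:
  event 1 (t=6: SET x = 32): x (absent) -> 32
  event 2 (t=10: INC y by 8): x unchanged
  event 3 (t=20: SET z = -17): x unchanged
  event 4 (t=23: SET z = 2): x unchanged
  event 5 (t=27: SET z = 49): x unchanged
  event 6 (t=28: INC z by 4): x unchanged
  event 7 (t=30: SET x = 38): x 32 -> 38
  event 8 (t=36: SET x = 15): x 38 -> 15
  event 9 (t=41: DEC x by 5): x 15 -> 10
  event 10 (t=42: SET y = 18): x unchanged
  event 11 (t=48: SET y = -2): x unchanged
  event 12 (t=55: DEC z by 14): x unchanged
Final: x = 10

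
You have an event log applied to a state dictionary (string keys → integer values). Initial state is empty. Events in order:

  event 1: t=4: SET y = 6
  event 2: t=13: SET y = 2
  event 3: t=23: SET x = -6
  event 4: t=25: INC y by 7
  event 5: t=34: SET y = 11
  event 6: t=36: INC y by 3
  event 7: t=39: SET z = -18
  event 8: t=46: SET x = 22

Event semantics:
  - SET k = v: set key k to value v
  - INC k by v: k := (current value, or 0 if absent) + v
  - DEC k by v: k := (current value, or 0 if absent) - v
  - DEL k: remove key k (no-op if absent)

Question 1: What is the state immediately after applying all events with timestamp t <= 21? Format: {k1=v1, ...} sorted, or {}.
Answer: {y=2}

Derivation:
Apply events with t <= 21 (2 events):
  after event 1 (t=4: SET y = 6): {y=6}
  after event 2 (t=13: SET y = 2): {y=2}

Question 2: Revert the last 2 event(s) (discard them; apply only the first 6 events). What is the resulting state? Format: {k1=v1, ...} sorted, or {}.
Answer: {x=-6, y=14}

Derivation:
Keep first 6 events (discard last 2):
  after event 1 (t=4: SET y = 6): {y=6}
  after event 2 (t=13: SET y = 2): {y=2}
  after event 3 (t=23: SET x = -6): {x=-6, y=2}
  after event 4 (t=25: INC y by 7): {x=-6, y=9}
  after event 5 (t=34: SET y = 11): {x=-6, y=11}
  after event 6 (t=36: INC y by 3): {x=-6, y=14}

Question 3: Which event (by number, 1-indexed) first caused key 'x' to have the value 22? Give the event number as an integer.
Looking for first event where x becomes 22:
  event 3: x = -6
  event 4: x = -6
  event 5: x = -6
  event 6: x = -6
  event 7: x = -6
  event 8: x -6 -> 22  <-- first match

Answer: 8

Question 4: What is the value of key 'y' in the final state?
Track key 'y' through all 8 events:
  event 1 (t=4: SET y = 6): y (absent) -> 6
  event 2 (t=13: SET y = 2): y 6 -> 2
  event 3 (t=23: SET x = -6): y unchanged
  event 4 (t=25: INC y by 7): y 2 -> 9
  event 5 (t=34: SET y = 11): y 9 -> 11
  event 6 (t=36: INC y by 3): y 11 -> 14
  event 7 (t=39: SET z = -18): y unchanged
  event 8 (t=46: SET x = 22): y unchanged
Final: y = 14

Answer: 14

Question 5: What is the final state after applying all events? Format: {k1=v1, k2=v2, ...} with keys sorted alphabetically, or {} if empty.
Answer: {x=22, y=14, z=-18}

Derivation:
  after event 1 (t=4: SET y = 6): {y=6}
  after event 2 (t=13: SET y = 2): {y=2}
  after event 3 (t=23: SET x = -6): {x=-6, y=2}
  after event 4 (t=25: INC y by 7): {x=-6, y=9}
  after event 5 (t=34: SET y = 11): {x=-6, y=11}
  after event 6 (t=36: INC y by 3): {x=-6, y=14}
  after event 7 (t=39: SET z = -18): {x=-6, y=14, z=-18}
  after event 8 (t=46: SET x = 22): {x=22, y=14, z=-18}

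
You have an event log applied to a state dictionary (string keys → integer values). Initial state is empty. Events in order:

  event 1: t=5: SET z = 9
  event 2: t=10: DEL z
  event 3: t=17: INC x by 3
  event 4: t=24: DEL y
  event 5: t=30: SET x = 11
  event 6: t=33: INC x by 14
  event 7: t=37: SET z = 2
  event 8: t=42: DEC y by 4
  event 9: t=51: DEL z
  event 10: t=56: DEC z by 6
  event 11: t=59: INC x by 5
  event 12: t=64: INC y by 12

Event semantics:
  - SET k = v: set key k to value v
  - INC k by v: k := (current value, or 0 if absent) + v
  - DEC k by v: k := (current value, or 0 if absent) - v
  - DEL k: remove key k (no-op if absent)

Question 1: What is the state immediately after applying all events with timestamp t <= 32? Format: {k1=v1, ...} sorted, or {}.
Answer: {x=11}

Derivation:
Apply events with t <= 32 (5 events):
  after event 1 (t=5: SET z = 9): {z=9}
  after event 2 (t=10: DEL z): {}
  after event 3 (t=17: INC x by 3): {x=3}
  after event 4 (t=24: DEL y): {x=3}
  after event 5 (t=30: SET x = 11): {x=11}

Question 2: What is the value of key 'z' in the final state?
Answer: -6

Derivation:
Track key 'z' through all 12 events:
  event 1 (t=5: SET z = 9): z (absent) -> 9
  event 2 (t=10: DEL z): z 9 -> (absent)
  event 3 (t=17: INC x by 3): z unchanged
  event 4 (t=24: DEL y): z unchanged
  event 5 (t=30: SET x = 11): z unchanged
  event 6 (t=33: INC x by 14): z unchanged
  event 7 (t=37: SET z = 2): z (absent) -> 2
  event 8 (t=42: DEC y by 4): z unchanged
  event 9 (t=51: DEL z): z 2 -> (absent)
  event 10 (t=56: DEC z by 6): z (absent) -> -6
  event 11 (t=59: INC x by 5): z unchanged
  event 12 (t=64: INC y by 12): z unchanged
Final: z = -6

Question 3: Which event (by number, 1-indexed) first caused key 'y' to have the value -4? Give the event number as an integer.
Looking for first event where y becomes -4:
  event 8: y (absent) -> -4  <-- first match

Answer: 8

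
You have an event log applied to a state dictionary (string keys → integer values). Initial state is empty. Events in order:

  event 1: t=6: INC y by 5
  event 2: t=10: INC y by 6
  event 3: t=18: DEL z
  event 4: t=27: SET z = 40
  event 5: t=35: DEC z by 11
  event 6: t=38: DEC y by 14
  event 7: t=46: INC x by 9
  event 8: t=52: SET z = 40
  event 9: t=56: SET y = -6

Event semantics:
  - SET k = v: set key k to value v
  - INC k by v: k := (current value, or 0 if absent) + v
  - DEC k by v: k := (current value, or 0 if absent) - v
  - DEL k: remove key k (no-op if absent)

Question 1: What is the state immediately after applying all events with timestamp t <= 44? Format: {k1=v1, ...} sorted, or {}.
Answer: {y=-3, z=29}

Derivation:
Apply events with t <= 44 (6 events):
  after event 1 (t=6: INC y by 5): {y=5}
  after event 2 (t=10: INC y by 6): {y=11}
  after event 3 (t=18: DEL z): {y=11}
  after event 4 (t=27: SET z = 40): {y=11, z=40}
  after event 5 (t=35: DEC z by 11): {y=11, z=29}
  after event 6 (t=38: DEC y by 14): {y=-3, z=29}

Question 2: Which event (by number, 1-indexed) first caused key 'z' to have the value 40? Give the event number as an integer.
Answer: 4

Derivation:
Looking for first event where z becomes 40:
  event 4: z (absent) -> 40  <-- first match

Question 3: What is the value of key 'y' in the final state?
Answer: -6

Derivation:
Track key 'y' through all 9 events:
  event 1 (t=6: INC y by 5): y (absent) -> 5
  event 2 (t=10: INC y by 6): y 5 -> 11
  event 3 (t=18: DEL z): y unchanged
  event 4 (t=27: SET z = 40): y unchanged
  event 5 (t=35: DEC z by 11): y unchanged
  event 6 (t=38: DEC y by 14): y 11 -> -3
  event 7 (t=46: INC x by 9): y unchanged
  event 8 (t=52: SET z = 40): y unchanged
  event 9 (t=56: SET y = -6): y -3 -> -6
Final: y = -6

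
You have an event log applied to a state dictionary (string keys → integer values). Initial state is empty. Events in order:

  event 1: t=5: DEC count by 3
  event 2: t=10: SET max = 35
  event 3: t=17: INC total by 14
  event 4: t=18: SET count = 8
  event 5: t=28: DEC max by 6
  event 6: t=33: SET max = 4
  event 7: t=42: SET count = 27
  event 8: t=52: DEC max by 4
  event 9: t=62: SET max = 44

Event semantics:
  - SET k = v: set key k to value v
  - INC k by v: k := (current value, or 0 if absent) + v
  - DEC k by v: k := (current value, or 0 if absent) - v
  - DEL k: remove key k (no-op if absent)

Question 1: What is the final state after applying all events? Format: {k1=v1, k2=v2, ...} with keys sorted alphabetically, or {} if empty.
  after event 1 (t=5: DEC count by 3): {count=-3}
  after event 2 (t=10: SET max = 35): {count=-3, max=35}
  after event 3 (t=17: INC total by 14): {count=-3, max=35, total=14}
  after event 4 (t=18: SET count = 8): {count=8, max=35, total=14}
  after event 5 (t=28: DEC max by 6): {count=8, max=29, total=14}
  after event 6 (t=33: SET max = 4): {count=8, max=4, total=14}
  after event 7 (t=42: SET count = 27): {count=27, max=4, total=14}
  after event 8 (t=52: DEC max by 4): {count=27, max=0, total=14}
  after event 9 (t=62: SET max = 44): {count=27, max=44, total=14}

Answer: {count=27, max=44, total=14}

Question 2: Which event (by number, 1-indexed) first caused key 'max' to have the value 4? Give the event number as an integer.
Looking for first event where max becomes 4:
  event 2: max = 35
  event 3: max = 35
  event 4: max = 35
  event 5: max = 29
  event 6: max 29 -> 4  <-- first match

Answer: 6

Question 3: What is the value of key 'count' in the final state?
Track key 'count' through all 9 events:
  event 1 (t=5: DEC count by 3): count (absent) -> -3
  event 2 (t=10: SET max = 35): count unchanged
  event 3 (t=17: INC total by 14): count unchanged
  event 4 (t=18: SET count = 8): count -3 -> 8
  event 5 (t=28: DEC max by 6): count unchanged
  event 6 (t=33: SET max = 4): count unchanged
  event 7 (t=42: SET count = 27): count 8 -> 27
  event 8 (t=52: DEC max by 4): count unchanged
  event 9 (t=62: SET max = 44): count unchanged
Final: count = 27

Answer: 27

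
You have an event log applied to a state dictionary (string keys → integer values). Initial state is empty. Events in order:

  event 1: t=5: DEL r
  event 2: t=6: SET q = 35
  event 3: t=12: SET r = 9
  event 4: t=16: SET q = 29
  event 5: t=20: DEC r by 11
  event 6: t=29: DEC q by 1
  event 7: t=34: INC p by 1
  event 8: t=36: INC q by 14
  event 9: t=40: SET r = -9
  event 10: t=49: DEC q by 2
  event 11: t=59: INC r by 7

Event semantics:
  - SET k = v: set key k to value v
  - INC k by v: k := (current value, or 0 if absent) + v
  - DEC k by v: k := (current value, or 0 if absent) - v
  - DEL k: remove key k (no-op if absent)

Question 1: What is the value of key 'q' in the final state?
Track key 'q' through all 11 events:
  event 1 (t=5: DEL r): q unchanged
  event 2 (t=6: SET q = 35): q (absent) -> 35
  event 3 (t=12: SET r = 9): q unchanged
  event 4 (t=16: SET q = 29): q 35 -> 29
  event 5 (t=20: DEC r by 11): q unchanged
  event 6 (t=29: DEC q by 1): q 29 -> 28
  event 7 (t=34: INC p by 1): q unchanged
  event 8 (t=36: INC q by 14): q 28 -> 42
  event 9 (t=40: SET r = -9): q unchanged
  event 10 (t=49: DEC q by 2): q 42 -> 40
  event 11 (t=59: INC r by 7): q unchanged
Final: q = 40

Answer: 40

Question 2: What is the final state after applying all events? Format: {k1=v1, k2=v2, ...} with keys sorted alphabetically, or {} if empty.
  after event 1 (t=5: DEL r): {}
  after event 2 (t=6: SET q = 35): {q=35}
  after event 3 (t=12: SET r = 9): {q=35, r=9}
  after event 4 (t=16: SET q = 29): {q=29, r=9}
  after event 5 (t=20: DEC r by 11): {q=29, r=-2}
  after event 6 (t=29: DEC q by 1): {q=28, r=-2}
  after event 7 (t=34: INC p by 1): {p=1, q=28, r=-2}
  after event 8 (t=36: INC q by 14): {p=1, q=42, r=-2}
  after event 9 (t=40: SET r = -9): {p=1, q=42, r=-9}
  after event 10 (t=49: DEC q by 2): {p=1, q=40, r=-9}
  after event 11 (t=59: INC r by 7): {p=1, q=40, r=-2}

Answer: {p=1, q=40, r=-2}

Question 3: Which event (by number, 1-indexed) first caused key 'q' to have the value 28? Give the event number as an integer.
Looking for first event where q becomes 28:
  event 2: q = 35
  event 3: q = 35
  event 4: q = 29
  event 5: q = 29
  event 6: q 29 -> 28  <-- first match

Answer: 6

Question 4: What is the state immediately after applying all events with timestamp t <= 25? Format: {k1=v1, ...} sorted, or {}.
Answer: {q=29, r=-2}

Derivation:
Apply events with t <= 25 (5 events):
  after event 1 (t=5: DEL r): {}
  after event 2 (t=6: SET q = 35): {q=35}
  after event 3 (t=12: SET r = 9): {q=35, r=9}
  after event 4 (t=16: SET q = 29): {q=29, r=9}
  after event 5 (t=20: DEC r by 11): {q=29, r=-2}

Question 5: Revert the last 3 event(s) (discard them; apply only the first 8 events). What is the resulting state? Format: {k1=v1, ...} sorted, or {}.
Keep first 8 events (discard last 3):
  after event 1 (t=5: DEL r): {}
  after event 2 (t=6: SET q = 35): {q=35}
  after event 3 (t=12: SET r = 9): {q=35, r=9}
  after event 4 (t=16: SET q = 29): {q=29, r=9}
  after event 5 (t=20: DEC r by 11): {q=29, r=-2}
  after event 6 (t=29: DEC q by 1): {q=28, r=-2}
  after event 7 (t=34: INC p by 1): {p=1, q=28, r=-2}
  after event 8 (t=36: INC q by 14): {p=1, q=42, r=-2}

Answer: {p=1, q=42, r=-2}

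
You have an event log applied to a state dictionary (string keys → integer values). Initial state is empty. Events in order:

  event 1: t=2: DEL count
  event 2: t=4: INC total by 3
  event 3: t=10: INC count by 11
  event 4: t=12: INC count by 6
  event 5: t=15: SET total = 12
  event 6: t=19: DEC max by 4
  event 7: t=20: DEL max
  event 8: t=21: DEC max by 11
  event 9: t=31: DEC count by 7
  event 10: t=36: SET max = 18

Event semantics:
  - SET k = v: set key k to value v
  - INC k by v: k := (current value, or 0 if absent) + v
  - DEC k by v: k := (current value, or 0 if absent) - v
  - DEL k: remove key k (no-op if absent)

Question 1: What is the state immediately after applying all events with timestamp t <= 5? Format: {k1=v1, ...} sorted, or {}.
Answer: {total=3}

Derivation:
Apply events with t <= 5 (2 events):
  after event 1 (t=2: DEL count): {}
  after event 2 (t=4: INC total by 3): {total=3}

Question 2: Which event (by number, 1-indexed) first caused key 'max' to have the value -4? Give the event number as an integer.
Looking for first event where max becomes -4:
  event 6: max (absent) -> -4  <-- first match

Answer: 6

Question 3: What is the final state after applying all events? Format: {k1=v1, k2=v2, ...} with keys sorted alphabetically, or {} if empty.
Answer: {count=10, max=18, total=12}

Derivation:
  after event 1 (t=2: DEL count): {}
  after event 2 (t=4: INC total by 3): {total=3}
  after event 3 (t=10: INC count by 11): {count=11, total=3}
  after event 4 (t=12: INC count by 6): {count=17, total=3}
  after event 5 (t=15: SET total = 12): {count=17, total=12}
  after event 6 (t=19: DEC max by 4): {count=17, max=-4, total=12}
  after event 7 (t=20: DEL max): {count=17, total=12}
  after event 8 (t=21: DEC max by 11): {count=17, max=-11, total=12}
  after event 9 (t=31: DEC count by 7): {count=10, max=-11, total=12}
  after event 10 (t=36: SET max = 18): {count=10, max=18, total=12}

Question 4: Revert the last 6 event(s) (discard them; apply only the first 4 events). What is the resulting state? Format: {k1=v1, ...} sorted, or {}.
Keep first 4 events (discard last 6):
  after event 1 (t=2: DEL count): {}
  after event 2 (t=4: INC total by 3): {total=3}
  after event 3 (t=10: INC count by 11): {count=11, total=3}
  after event 4 (t=12: INC count by 6): {count=17, total=3}

Answer: {count=17, total=3}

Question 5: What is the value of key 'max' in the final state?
Answer: 18

Derivation:
Track key 'max' through all 10 events:
  event 1 (t=2: DEL count): max unchanged
  event 2 (t=4: INC total by 3): max unchanged
  event 3 (t=10: INC count by 11): max unchanged
  event 4 (t=12: INC count by 6): max unchanged
  event 5 (t=15: SET total = 12): max unchanged
  event 6 (t=19: DEC max by 4): max (absent) -> -4
  event 7 (t=20: DEL max): max -4 -> (absent)
  event 8 (t=21: DEC max by 11): max (absent) -> -11
  event 9 (t=31: DEC count by 7): max unchanged
  event 10 (t=36: SET max = 18): max -11 -> 18
Final: max = 18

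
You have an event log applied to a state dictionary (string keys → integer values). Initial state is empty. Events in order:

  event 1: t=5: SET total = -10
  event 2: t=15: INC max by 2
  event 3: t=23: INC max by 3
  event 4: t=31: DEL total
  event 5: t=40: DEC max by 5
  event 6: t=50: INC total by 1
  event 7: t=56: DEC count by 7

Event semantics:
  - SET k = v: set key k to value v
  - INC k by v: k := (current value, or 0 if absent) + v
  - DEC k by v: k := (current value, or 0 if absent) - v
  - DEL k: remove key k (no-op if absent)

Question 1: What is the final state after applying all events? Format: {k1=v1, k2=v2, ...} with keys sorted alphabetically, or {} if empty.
Answer: {count=-7, max=0, total=1}

Derivation:
  after event 1 (t=5: SET total = -10): {total=-10}
  after event 2 (t=15: INC max by 2): {max=2, total=-10}
  after event 3 (t=23: INC max by 3): {max=5, total=-10}
  after event 4 (t=31: DEL total): {max=5}
  after event 5 (t=40: DEC max by 5): {max=0}
  after event 6 (t=50: INC total by 1): {max=0, total=1}
  after event 7 (t=56: DEC count by 7): {count=-7, max=0, total=1}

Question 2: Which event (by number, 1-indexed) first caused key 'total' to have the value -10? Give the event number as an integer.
Looking for first event where total becomes -10:
  event 1: total (absent) -> -10  <-- first match

Answer: 1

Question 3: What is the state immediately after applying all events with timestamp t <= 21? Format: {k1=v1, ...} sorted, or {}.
Apply events with t <= 21 (2 events):
  after event 1 (t=5: SET total = -10): {total=-10}
  after event 2 (t=15: INC max by 2): {max=2, total=-10}

Answer: {max=2, total=-10}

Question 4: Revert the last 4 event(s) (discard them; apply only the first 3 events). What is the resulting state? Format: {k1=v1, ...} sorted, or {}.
Keep first 3 events (discard last 4):
  after event 1 (t=5: SET total = -10): {total=-10}
  after event 2 (t=15: INC max by 2): {max=2, total=-10}
  after event 3 (t=23: INC max by 3): {max=5, total=-10}

Answer: {max=5, total=-10}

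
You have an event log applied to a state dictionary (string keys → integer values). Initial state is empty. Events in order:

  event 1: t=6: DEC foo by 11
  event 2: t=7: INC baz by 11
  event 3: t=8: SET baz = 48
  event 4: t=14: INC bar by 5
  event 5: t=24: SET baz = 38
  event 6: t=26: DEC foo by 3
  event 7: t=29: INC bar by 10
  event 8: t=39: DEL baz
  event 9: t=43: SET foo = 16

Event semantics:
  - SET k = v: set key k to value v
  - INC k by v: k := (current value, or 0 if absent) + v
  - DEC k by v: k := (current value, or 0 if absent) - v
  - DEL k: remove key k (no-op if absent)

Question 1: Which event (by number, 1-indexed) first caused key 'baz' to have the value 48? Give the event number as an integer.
Answer: 3

Derivation:
Looking for first event where baz becomes 48:
  event 2: baz = 11
  event 3: baz 11 -> 48  <-- first match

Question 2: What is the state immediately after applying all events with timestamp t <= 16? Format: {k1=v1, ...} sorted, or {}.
Apply events with t <= 16 (4 events):
  after event 1 (t=6: DEC foo by 11): {foo=-11}
  after event 2 (t=7: INC baz by 11): {baz=11, foo=-11}
  after event 3 (t=8: SET baz = 48): {baz=48, foo=-11}
  after event 4 (t=14: INC bar by 5): {bar=5, baz=48, foo=-11}

Answer: {bar=5, baz=48, foo=-11}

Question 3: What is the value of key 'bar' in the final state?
Answer: 15

Derivation:
Track key 'bar' through all 9 events:
  event 1 (t=6: DEC foo by 11): bar unchanged
  event 2 (t=7: INC baz by 11): bar unchanged
  event 3 (t=8: SET baz = 48): bar unchanged
  event 4 (t=14: INC bar by 5): bar (absent) -> 5
  event 5 (t=24: SET baz = 38): bar unchanged
  event 6 (t=26: DEC foo by 3): bar unchanged
  event 7 (t=29: INC bar by 10): bar 5 -> 15
  event 8 (t=39: DEL baz): bar unchanged
  event 9 (t=43: SET foo = 16): bar unchanged
Final: bar = 15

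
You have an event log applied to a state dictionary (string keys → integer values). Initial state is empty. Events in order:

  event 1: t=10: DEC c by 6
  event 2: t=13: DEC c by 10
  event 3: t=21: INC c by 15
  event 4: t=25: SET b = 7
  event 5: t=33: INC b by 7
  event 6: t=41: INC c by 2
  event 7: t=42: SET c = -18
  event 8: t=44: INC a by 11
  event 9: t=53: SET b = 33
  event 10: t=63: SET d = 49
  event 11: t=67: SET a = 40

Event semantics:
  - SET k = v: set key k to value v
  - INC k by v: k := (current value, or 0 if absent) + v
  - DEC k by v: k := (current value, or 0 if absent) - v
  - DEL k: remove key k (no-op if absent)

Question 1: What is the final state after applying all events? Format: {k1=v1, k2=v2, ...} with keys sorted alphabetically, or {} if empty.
  after event 1 (t=10: DEC c by 6): {c=-6}
  after event 2 (t=13: DEC c by 10): {c=-16}
  after event 3 (t=21: INC c by 15): {c=-1}
  after event 4 (t=25: SET b = 7): {b=7, c=-1}
  after event 5 (t=33: INC b by 7): {b=14, c=-1}
  after event 6 (t=41: INC c by 2): {b=14, c=1}
  after event 7 (t=42: SET c = -18): {b=14, c=-18}
  after event 8 (t=44: INC a by 11): {a=11, b=14, c=-18}
  after event 9 (t=53: SET b = 33): {a=11, b=33, c=-18}
  after event 10 (t=63: SET d = 49): {a=11, b=33, c=-18, d=49}
  after event 11 (t=67: SET a = 40): {a=40, b=33, c=-18, d=49}

Answer: {a=40, b=33, c=-18, d=49}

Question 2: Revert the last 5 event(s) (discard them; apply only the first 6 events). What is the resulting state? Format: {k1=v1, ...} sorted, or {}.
Answer: {b=14, c=1}

Derivation:
Keep first 6 events (discard last 5):
  after event 1 (t=10: DEC c by 6): {c=-6}
  after event 2 (t=13: DEC c by 10): {c=-16}
  after event 3 (t=21: INC c by 15): {c=-1}
  after event 4 (t=25: SET b = 7): {b=7, c=-1}
  after event 5 (t=33: INC b by 7): {b=14, c=-1}
  after event 6 (t=41: INC c by 2): {b=14, c=1}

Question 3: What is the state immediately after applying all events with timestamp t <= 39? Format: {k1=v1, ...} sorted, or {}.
Apply events with t <= 39 (5 events):
  after event 1 (t=10: DEC c by 6): {c=-6}
  after event 2 (t=13: DEC c by 10): {c=-16}
  after event 3 (t=21: INC c by 15): {c=-1}
  after event 4 (t=25: SET b = 7): {b=7, c=-1}
  after event 5 (t=33: INC b by 7): {b=14, c=-1}

Answer: {b=14, c=-1}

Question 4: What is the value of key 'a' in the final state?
Answer: 40

Derivation:
Track key 'a' through all 11 events:
  event 1 (t=10: DEC c by 6): a unchanged
  event 2 (t=13: DEC c by 10): a unchanged
  event 3 (t=21: INC c by 15): a unchanged
  event 4 (t=25: SET b = 7): a unchanged
  event 5 (t=33: INC b by 7): a unchanged
  event 6 (t=41: INC c by 2): a unchanged
  event 7 (t=42: SET c = -18): a unchanged
  event 8 (t=44: INC a by 11): a (absent) -> 11
  event 9 (t=53: SET b = 33): a unchanged
  event 10 (t=63: SET d = 49): a unchanged
  event 11 (t=67: SET a = 40): a 11 -> 40
Final: a = 40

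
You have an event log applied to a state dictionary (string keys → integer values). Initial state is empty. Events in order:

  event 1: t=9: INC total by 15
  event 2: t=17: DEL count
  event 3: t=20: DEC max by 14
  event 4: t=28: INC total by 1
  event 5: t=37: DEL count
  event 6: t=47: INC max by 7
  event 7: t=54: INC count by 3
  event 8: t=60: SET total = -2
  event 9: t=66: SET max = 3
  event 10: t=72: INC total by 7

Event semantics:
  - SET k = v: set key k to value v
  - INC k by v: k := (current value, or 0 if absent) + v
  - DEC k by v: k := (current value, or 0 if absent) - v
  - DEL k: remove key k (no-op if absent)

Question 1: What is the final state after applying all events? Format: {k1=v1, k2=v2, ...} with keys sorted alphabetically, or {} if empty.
  after event 1 (t=9: INC total by 15): {total=15}
  after event 2 (t=17: DEL count): {total=15}
  after event 3 (t=20: DEC max by 14): {max=-14, total=15}
  after event 4 (t=28: INC total by 1): {max=-14, total=16}
  after event 5 (t=37: DEL count): {max=-14, total=16}
  after event 6 (t=47: INC max by 7): {max=-7, total=16}
  after event 7 (t=54: INC count by 3): {count=3, max=-7, total=16}
  after event 8 (t=60: SET total = -2): {count=3, max=-7, total=-2}
  after event 9 (t=66: SET max = 3): {count=3, max=3, total=-2}
  after event 10 (t=72: INC total by 7): {count=3, max=3, total=5}

Answer: {count=3, max=3, total=5}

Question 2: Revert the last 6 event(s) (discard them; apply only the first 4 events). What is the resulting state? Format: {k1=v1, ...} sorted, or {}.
Answer: {max=-14, total=16}

Derivation:
Keep first 4 events (discard last 6):
  after event 1 (t=9: INC total by 15): {total=15}
  after event 2 (t=17: DEL count): {total=15}
  after event 3 (t=20: DEC max by 14): {max=-14, total=15}
  after event 4 (t=28: INC total by 1): {max=-14, total=16}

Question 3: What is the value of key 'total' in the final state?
Answer: 5

Derivation:
Track key 'total' through all 10 events:
  event 1 (t=9: INC total by 15): total (absent) -> 15
  event 2 (t=17: DEL count): total unchanged
  event 3 (t=20: DEC max by 14): total unchanged
  event 4 (t=28: INC total by 1): total 15 -> 16
  event 5 (t=37: DEL count): total unchanged
  event 6 (t=47: INC max by 7): total unchanged
  event 7 (t=54: INC count by 3): total unchanged
  event 8 (t=60: SET total = -2): total 16 -> -2
  event 9 (t=66: SET max = 3): total unchanged
  event 10 (t=72: INC total by 7): total -2 -> 5
Final: total = 5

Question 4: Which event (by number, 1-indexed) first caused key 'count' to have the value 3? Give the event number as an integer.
Looking for first event where count becomes 3:
  event 7: count (absent) -> 3  <-- first match

Answer: 7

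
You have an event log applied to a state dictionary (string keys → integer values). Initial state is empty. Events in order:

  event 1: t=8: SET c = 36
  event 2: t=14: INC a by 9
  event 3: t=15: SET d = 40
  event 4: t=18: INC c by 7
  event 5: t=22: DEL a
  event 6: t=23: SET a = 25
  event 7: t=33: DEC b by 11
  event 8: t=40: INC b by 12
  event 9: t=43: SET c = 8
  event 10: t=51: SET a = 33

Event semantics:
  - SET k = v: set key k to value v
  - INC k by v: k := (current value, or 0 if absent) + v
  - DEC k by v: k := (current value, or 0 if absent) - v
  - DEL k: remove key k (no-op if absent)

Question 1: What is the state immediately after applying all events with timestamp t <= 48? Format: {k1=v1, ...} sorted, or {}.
Answer: {a=25, b=1, c=8, d=40}

Derivation:
Apply events with t <= 48 (9 events):
  after event 1 (t=8: SET c = 36): {c=36}
  after event 2 (t=14: INC a by 9): {a=9, c=36}
  after event 3 (t=15: SET d = 40): {a=9, c=36, d=40}
  after event 4 (t=18: INC c by 7): {a=9, c=43, d=40}
  after event 5 (t=22: DEL a): {c=43, d=40}
  after event 6 (t=23: SET a = 25): {a=25, c=43, d=40}
  after event 7 (t=33: DEC b by 11): {a=25, b=-11, c=43, d=40}
  after event 8 (t=40: INC b by 12): {a=25, b=1, c=43, d=40}
  after event 9 (t=43: SET c = 8): {a=25, b=1, c=8, d=40}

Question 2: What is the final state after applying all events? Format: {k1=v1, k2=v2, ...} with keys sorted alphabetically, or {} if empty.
Answer: {a=33, b=1, c=8, d=40}

Derivation:
  after event 1 (t=8: SET c = 36): {c=36}
  after event 2 (t=14: INC a by 9): {a=9, c=36}
  after event 3 (t=15: SET d = 40): {a=9, c=36, d=40}
  after event 4 (t=18: INC c by 7): {a=9, c=43, d=40}
  after event 5 (t=22: DEL a): {c=43, d=40}
  after event 6 (t=23: SET a = 25): {a=25, c=43, d=40}
  after event 7 (t=33: DEC b by 11): {a=25, b=-11, c=43, d=40}
  after event 8 (t=40: INC b by 12): {a=25, b=1, c=43, d=40}
  after event 9 (t=43: SET c = 8): {a=25, b=1, c=8, d=40}
  after event 10 (t=51: SET a = 33): {a=33, b=1, c=8, d=40}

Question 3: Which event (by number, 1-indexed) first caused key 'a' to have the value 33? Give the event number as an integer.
Answer: 10

Derivation:
Looking for first event where a becomes 33:
  event 2: a = 9
  event 3: a = 9
  event 4: a = 9
  event 5: a = (absent)
  event 6: a = 25
  event 7: a = 25
  event 8: a = 25
  event 9: a = 25
  event 10: a 25 -> 33  <-- first match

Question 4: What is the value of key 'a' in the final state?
Answer: 33

Derivation:
Track key 'a' through all 10 events:
  event 1 (t=8: SET c = 36): a unchanged
  event 2 (t=14: INC a by 9): a (absent) -> 9
  event 3 (t=15: SET d = 40): a unchanged
  event 4 (t=18: INC c by 7): a unchanged
  event 5 (t=22: DEL a): a 9 -> (absent)
  event 6 (t=23: SET a = 25): a (absent) -> 25
  event 7 (t=33: DEC b by 11): a unchanged
  event 8 (t=40: INC b by 12): a unchanged
  event 9 (t=43: SET c = 8): a unchanged
  event 10 (t=51: SET a = 33): a 25 -> 33
Final: a = 33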